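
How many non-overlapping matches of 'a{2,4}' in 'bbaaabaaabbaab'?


Pattern 'a{2,4}' matches between 2 and 4 consecutive a's (greedy).
String: 'bbaaabaaabbaab'
Finding runs of a's and applying greedy matching:
  Run at pos 2: 'aaa' (length 3)
  Run at pos 6: 'aaa' (length 3)
  Run at pos 11: 'aa' (length 2)
Matches: ['aaa', 'aaa', 'aa']
Count: 3

3


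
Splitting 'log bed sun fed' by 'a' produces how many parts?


Splitting by 'a' breaks the string at each occurrence of the separator.
Text: 'log bed sun fed'
Parts after split:
  Part 1: 'log bed sun fed'
Total parts: 1

1


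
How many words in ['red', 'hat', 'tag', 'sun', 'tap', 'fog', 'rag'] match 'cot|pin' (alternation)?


Alternation 'cot|pin' matches either 'cot' or 'pin'.
Checking each word:
  'red' -> no
  'hat' -> no
  'tag' -> no
  'sun' -> no
  'tap' -> no
  'fog' -> no
  'rag' -> no
Matches: []
Count: 0

0


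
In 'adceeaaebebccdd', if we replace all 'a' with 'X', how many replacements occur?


re.sub('a', 'X', text) replaces every occurrence of 'a' with 'X'.
Text: 'adceeaaebebccdd'
Scanning for 'a':
  pos 0: 'a' -> replacement #1
  pos 5: 'a' -> replacement #2
  pos 6: 'a' -> replacement #3
Total replacements: 3

3


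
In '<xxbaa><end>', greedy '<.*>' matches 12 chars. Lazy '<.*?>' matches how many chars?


Greedy '<.*>' tries to match as MUCH as possible.
Lazy '<.*?>' tries to match as LITTLE as possible.

String: '<xxbaa><end>'
Greedy '<.*>' starts at first '<' and extends to the LAST '>': '<xxbaa><end>' (12 chars)
Lazy '<.*?>' starts at first '<' and stops at the FIRST '>': '<xxbaa>' (7 chars)

7


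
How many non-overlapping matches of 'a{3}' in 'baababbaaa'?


Pattern 'a{3}' matches exactly 3 consecutive a's (greedy, non-overlapping).
String: 'baababbaaa'
Scanning for runs of a's:
  Run at pos 1: 'aa' (length 2) -> 0 match(es)
  Run at pos 4: 'a' (length 1) -> 0 match(es)
  Run at pos 7: 'aaa' (length 3) -> 1 match(es)
Matches found: ['aaa']
Total: 1

1


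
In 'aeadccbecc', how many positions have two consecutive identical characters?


Looking for consecutive identical characters in 'aeadccbecc':
  pos 0-1: 'a' vs 'e' -> different
  pos 1-2: 'e' vs 'a' -> different
  pos 2-3: 'a' vs 'd' -> different
  pos 3-4: 'd' vs 'c' -> different
  pos 4-5: 'c' vs 'c' -> MATCH ('cc')
  pos 5-6: 'c' vs 'b' -> different
  pos 6-7: 'b' vs 'e' -> different
  pos 7-8: 'e' vs 'c' -> different
  pos 8-9: 'c' vs 'c' -> MATCH ('cc')
Consecutive identical pairs: ['cc', 'cc']
Count: 2

2


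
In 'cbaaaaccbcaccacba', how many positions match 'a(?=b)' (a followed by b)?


Lookahead 'a(?=b)' matches 'a' only when followed by 'b'.
String: 'cbaaaaccbcaccacba'
Checking each position where char is 'a':
  pos 2: 'a' -> no (next='a')
  pos 3: 'a' -> no (next='a')
  pos 4: 'a' -> no (next='a')
  pos 5: 'a' -> no (next='c')
  pos 10: 'a' -> no (next='c')
  pos 13: 'a' -> no (next='c')
Matching positions: []
Count: 0

0


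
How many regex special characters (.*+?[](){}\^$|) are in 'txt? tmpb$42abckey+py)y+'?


Regex special characters are: . * + ? [ ] ( ) { } \ ^ $ |
Scanning 'txt? tmpb$42abckey+py)y+':
  pos 3: '?' -> SPECIAL
  pos 9: '$' -> SPECIAL
  pos 18: '+' -> SPECIAL
  pos 21: ')' -> SPECIAL
  pos 23: '+' -> SPECIAL
Special chars found: ['?', '$', '+', ')', '+']
Total: 5

5


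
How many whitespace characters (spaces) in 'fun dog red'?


\s matches whitespace characters (spaces, tabs, etc.).
Text: 'fun dog red'
This text has 3 words separated by spaces.
Number of spaces = number of words - 1 = 3 - 1 = 2

2


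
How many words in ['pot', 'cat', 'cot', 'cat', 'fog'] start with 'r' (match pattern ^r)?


Pattern ^r anchors to start of word. Check which words begin with 'r':
  'pot' -> no
  'cat' -> no
  'cot' -> no
  'cat' -> no
  'fog' -> no
Matching words: []
Count: 0

0


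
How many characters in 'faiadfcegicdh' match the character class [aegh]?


Character class [aegh] matches any of: {a, e, g, h}
Scanning string 'faiadfcegicdh' character by character:
  pos 0: 'f' -> no
  pos 1: 'a' -> MATCH
  pos 2: 'i' -> no
  pos 3: 'a' -> MATCH
  pos 4: 'd' -> no
  pos 5: 'f' -> no
  pos 6: 'c' -> no
  pos 7: 'e' -> MATCH
  pos 8: 'g' -> MATCH
  pos 9: 'i' -> no
  pos 10: 'c' -> no
  pos 11: 'd' -> no
  pos 12: 'h' -> MATCH
Total matches: 5

5


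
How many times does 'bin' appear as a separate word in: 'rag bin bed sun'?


Scanning each word for exact match 'bin':
  Word 1: 'rag' -> no
  Word 2: 'bin' -> MATCH
  Word 3: 'bed' -> no
  Word 4: 'sun' -> no
Total matches: 1

1


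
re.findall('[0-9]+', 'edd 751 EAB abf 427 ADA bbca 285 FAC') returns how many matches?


Pattern '[0-9]+' finds one or more digits.
Text: 'edd 751 EAB abf 427 ADA bbca 285 FAC'
Scanning for matches:
  Match 1: '751'
  Match 2: '427'
  Match 3: '285'
Total matches: 3

3


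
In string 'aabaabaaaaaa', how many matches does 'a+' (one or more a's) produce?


Pattern 'a+' matches one or more consecutive a's.
String: 'aabaabaaaaaa'
Scanning for runs of a:
  Match 1: 'aa' (length 2)
  Match 2: 'aa' (length 2)
  Match 3: 'aaaaaa' (length 6)
Total matches: 3

3


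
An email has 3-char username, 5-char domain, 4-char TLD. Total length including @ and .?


An email address has format: username@domain.tld
Username length: 3
'@' character: 1
Domain length: 5
'.' character: 1
TLD length: 4
Total = 3 + 1 + 5 + 1 + 4 = 14

14


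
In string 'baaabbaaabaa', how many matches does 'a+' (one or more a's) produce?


Pattern 'a+' matches one or more consecutive a's.
String: 'baaabbaaabaa'
Scanning for runs of a:
  Match 1: 'aaa' (length 3)
  Match 2: 'aaa' (length 3)
  Match 3: 'aa' (length 2)
Total matches: 3

3


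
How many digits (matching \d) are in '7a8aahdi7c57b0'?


\d matches any digit 0-9.
Scanning '7a8aahdi7c57b0':
  pos 0: '7' -> DIGIT
  pos 2: '8' -> DIGIT
  pos 8: '7' -> DIGIT
  pos 10: '5' -> DIGIT
  pos 11: '7' -> DIGIT
  pos 13: '0' -> DIGIT
Digits found: ['7', '8', '7', '5', '7', '0']
Total: 6

6


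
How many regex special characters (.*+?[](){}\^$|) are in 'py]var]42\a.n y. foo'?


Regex special characters are: . * + ? [ ] ( ) { } \ ^ $ |
Scanning 'py]var]42\a.n y. foo':
  pos 2: ']' -> SPECIAL
  pos 6: ']' -> SPECIAL
  pos 9: '\' -> SPECIAL
  pos 11: '.' -> SPECIAL
  pos 15: '.' -> SPECIAL
Special chars found: [']', ']', '\\', '.', '.']
Total: 5

5


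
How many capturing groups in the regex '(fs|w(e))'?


To count capturing groups, count each '(' that starts a group.
Pattern: '(fs|w(e))'
Walking through the pattern:
  Position 0: '(' -> group #1
  Position 5: '(' -> group #2
Total capturing groups: 2

2


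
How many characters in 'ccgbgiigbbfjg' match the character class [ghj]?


Character class [ghj] matches any of: {g, h, j}
Scanning string 'ccgbgiigbbfjg' character by character:
  pos 0: 'c' -> no
  pos 1: 'c' -> no
  pos 2: 'g' -> MATCH
  pos 3: 'b' -> no
  pos 4: 'g' -> MATCH
  pos 5: 'i' -> no
  pos 6: 'i' -> no
  pos 7: 'g' -> MATCH
  pos 8: 'b' -> no
  pos 9: 'b' -> no
  pos 10: 'f' -> no
  pos 11: 'j' -> MATCH
  pos 12: 'g' -> MATCH
Total matches: 5

5


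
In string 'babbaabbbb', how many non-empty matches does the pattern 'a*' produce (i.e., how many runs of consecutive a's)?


Pattern 'a*' matches zero or more a's. We want non-empty runs of consecutive a's.
String: 'babbaabbbb'
Walking through the string to find runs of a's:
  Run 1: positions 1-1 -> 'a'
  Run 2: positions 4-5 -> 'aa'
Non-empty runs found: ['a', 'aa']
Count: 2

2


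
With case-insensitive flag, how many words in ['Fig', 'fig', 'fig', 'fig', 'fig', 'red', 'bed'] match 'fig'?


Case-insensitive matching: compare each word's lowercase form to 'fig'.
  'Fig' -> lower='fig' -> MATCH
  'fig' -> lower='fig' -> MATCH
  'fig' -> lower='fig' -> MATCH
  'fig' -> lower='fig' -> MATCH
  'fig' -> lower='fig' -> MATCH
  'red' -> lower='red' -> no
  'bed' -> lower='bed' -> no
Matches: ['Fig', 'fig', 'fig', 'fig', 'fig']
Count: 5

5


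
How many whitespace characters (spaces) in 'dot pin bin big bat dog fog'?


\s matches whitespace characters (spaces, tabs, etc.).
Text: 'dot pin bin big bat dog fog'
This text has 7 words separated by spaces.
Number of spaces = number of words - 1 = 7 - 1 = 6

6


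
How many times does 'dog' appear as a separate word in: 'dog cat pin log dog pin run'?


Scanning each word for exact match 'dog':
  Word 1: 'dog' -> MATCH
  Word 2: 'cat' -> no
  Word 3: 'pin' -> no
  Word 4: 'log' -> no
  Word 5: 'dog' -> MATCH
  Word 6: 'pin' -> no
  Word 7: 'run' -> no
Total matches: 2

2


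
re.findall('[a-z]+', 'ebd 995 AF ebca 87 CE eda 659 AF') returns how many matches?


Pattern '[a-z]+' finds one or more lowercase letters.
Text: 'ebd 995 AF ebca 87 CE eda 659 AF'
Scanning for matches:
  Match 1: 'ebd'
  Match 2: 'ebca'
  Match 3: 'eda'
Total matches: 3

3


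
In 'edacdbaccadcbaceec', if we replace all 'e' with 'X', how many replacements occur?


re.sub('e', 'X', text) replaces every occurrence of 'e' with 'X'.
Text: 'edacdbaccadcbaceec'
Scanning for 'e':
  pos 0: 'e' -> replacement #1
  pos 15: 'e' -> replacement #2
  pos 16: 'e' -> replacement #3
Total replacements: 3

3


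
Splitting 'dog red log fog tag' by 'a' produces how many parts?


Splitting by 'a' breaks the string at each occurrence of the separator.
Text: 'dog red log fog tag'
Parts after split:
  Part 1: 'dog red log fog t'
  Part 2: 'g'
Total parts: 2

2


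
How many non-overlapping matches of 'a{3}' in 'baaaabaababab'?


Pattern 'a{3}' matches exactly 3 consecutive a's (greedy, non-overlapping).
String: 'baaaabaababab'
Scanning for runs of a's:
  Run at pos 1: 'aaaa' (length 4) -> 1 match(es)
  Run at pos 6: 'aa' (length 2) -> 0 match(es)
  Run at pos 9: 'a' (length 1) -> 0 match(es)
  Run at pos 11: 'a' (length 1) -> 0 match(es)
Matches found: ['aaa']
Total: 1

1


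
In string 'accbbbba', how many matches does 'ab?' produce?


Pattern 'ab?' matches 'a' optionally followed by 'b'.
String: 'accbbbba'
Scanning left to right for 'a' then checking next char:
  Match 1: 'a' (a not followed by b)
  Match 2: 'a' (a not followed by b)
Total matches: 2

2


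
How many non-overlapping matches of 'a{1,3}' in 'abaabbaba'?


Pattern 'a{1,3}' matches between 1 and 3 consecutive a's (greedy).
String: 'abaabbaba'
Finding runs of a's and applying greedy matching:
  Run at pos 0: 'a' (length 1)
  Run at pos 2: 'aa' (length 2)
  Run at pos 6: 'a' (length 1)
  Run at pos 8: 'a' (length 1)
Matches: ['a', 'aa', 'a', 'a']
Count: 4

4


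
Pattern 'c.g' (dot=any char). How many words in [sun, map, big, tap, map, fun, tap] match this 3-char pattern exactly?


Pattern 'c.g' means: starts with 'c', any single char, ends with 'g'.
Checking each word (must be exactly 3 chars):
  'sun' (len=3): no
  'map' (len=3): no
  'big' (len=3): no
  'tap' (len=3): no
  'map' (len=3): no
  'fun' (len=3): no
  'tap' (len=3): no
Matching words: []
Total: 0

0


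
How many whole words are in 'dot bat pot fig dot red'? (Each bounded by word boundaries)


Word boundaries (\b) mark the start/end of each word.
Text: 'dot bat pot fig dot red'
Splitting by whitespace:
  Word 1: 'dot'
  Word 2: 'bat'
  Word 3: 'pot'
  Word 4: 'fig'
  Word 5: 'dot'
  Word 6: 'red'
Total whole words: 6

6


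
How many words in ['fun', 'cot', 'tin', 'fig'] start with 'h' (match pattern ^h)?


Pattern ^h anchors to start of word. Check which words begin with 'h':
  'fun' -> no
  'cot' -> no
  'tin' -> no
  'fig' -> no
Matching words: []
Count: 0

0


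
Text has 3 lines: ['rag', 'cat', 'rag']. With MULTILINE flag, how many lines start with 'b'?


With MULTILINE flag, ^ matches the start of each line.
Lines: ['rag', 'cat', 'rag']
Checking which lines start with 'b':
  Line 1: 'rag' -> no
  Line 2: 'cat' -> no
  Line 3: 'rag' -> no
Matching lines: []
Count: 0

0


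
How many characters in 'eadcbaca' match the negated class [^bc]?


Negated class [^bc] matches any char NOT in {b, c}
Scanning 'eadcbaca':
  pos 0: 'e' -> MATCH
  pos 1: 'a' -> MATCH
  pos 2: 'd' -> MATCH
  pos 3: 'c' -> no (excluded)
  pos 4: 'b' -> no (excluded)
  pos 5: 'a' -> MATCH
  pos 6: 'c' -> no (excluded)
  pos 7: 'a' -> MATCH
Total matches: 5

5


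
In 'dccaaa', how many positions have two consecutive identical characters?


Looking for consecutive identical characters in 'dccaaa':
  pos 0-1: 'd' vs 'c' -> different
  pos 1-2: 'c' vs 'c' -> MATCH ('cc')
  pos 2-3: 'c' vs 'a' -> different
  pos 3-4: 'a' vs 'a' -> MATCH ('aa')
  pos 4-5: 'a' vs 'a' -> MATCH ('aa')
Consecutive identical pairs: ['cc', 'aa', 'aa']
Count: 3

3


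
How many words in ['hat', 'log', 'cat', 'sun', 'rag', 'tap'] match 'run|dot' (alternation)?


Alternation 'run|dot' matches either 'run' or 'dot'.
Checking each word:
  'hat' -> no
  'log' -> no
  'cat' -> no
  'sun' -> no
  'rag' -> no
  'tap' -> no
Matches: []
Count: 0

0


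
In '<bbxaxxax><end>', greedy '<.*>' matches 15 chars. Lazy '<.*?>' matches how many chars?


Greedy '<.*>' tries to match as MUCH as possible.
Lazy '<.*?>' tries to match as LITTLE as possible.

String: '<bbxaxxax><end>'
Greedy '<.*>' starts at first '<' and extends to the LAST '>': '<bbxaxxax><end>' (15 chars)
Lazy '<.*?>' starts at first '<' and stops at the FIRST '>': '<bbxaxxax>' (10 chars)

10


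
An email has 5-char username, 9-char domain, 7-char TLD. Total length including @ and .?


An email address has format: username@domain.tld
Username length: 5
'@' character: 1
Domain length: 9
'.' character: 1
TLD length: 7
Total = 5 + 1 + 9 + 1 + 7 = 23

23


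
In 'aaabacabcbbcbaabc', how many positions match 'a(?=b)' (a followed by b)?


Lookahead 'a(?=b)' matches 'a' only when followed by 'b'.
String: 'aaabacabcbbcbaabc'
Checking each position where char is 'a':
  pos 0: 'a' -> no (next='a')
  pos 1: 'a' -> no (next='a')
  pos 2: 'a' -> MATCH (next='b')
  pos 4: 'a' -> no (next='c')
  pos 6: 'a' -> MATCH (next='b')
  pos 13: 'a' -> no (next='a')
  pos 14: 'a' -> MATCH (next='b')
Matching positions: [2, 6, 14]
Count: 3

3


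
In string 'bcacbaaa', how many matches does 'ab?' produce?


Pattern 'ab?' matches 'a' optionally followed by 'b'.
String: 'bcacbaaa'
Scanning left to right for 'a' then checking next char:
  Match 1: 'a' (a not followed by b)
  Match 2: 'a' (a not followed by b)
  Match 3: 'a' (a not followed by b)
  Match 4: 'a' (a not followed by b)
Total matches: 4

4


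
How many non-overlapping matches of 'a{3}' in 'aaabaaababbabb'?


Pattern 'a{3}' matches exactly 3 consecutive a's (greedy, non-overlapping).
String: 'aaabaaababbabb'
Scanning for runs of a's:
  Run at pos 0: 'aaa' (length 3) -> 1 match(es)
  Run at pos 4: 'aaa' (length 3) -> 1 match(es)
  Run at pos 8: 'a' (length 1) -> 0 match(es)
  Run at pos 11: 'a' (length 1) -> 0 match(es)
Matches found: ['aaa', 'aaa']
Total: 2

2


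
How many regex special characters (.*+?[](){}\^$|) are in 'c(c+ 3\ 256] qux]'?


Regex special characters are: . * + ? [ ] ( ) { } \ ^ $ |
Scanning 'c(c+ 3\ 256] qux]':
  pos 1: '(' -> SPECIAL
  pos 3: '+' -> SPECIAL
  pos 6: '\' -> SPECIAL
  pos 11: ']' -> SPECIAL
  pos 16: ']' -> SPECIAL
Special chars found: ['(', '+', '\\', ']', ']']
Total: 5

5


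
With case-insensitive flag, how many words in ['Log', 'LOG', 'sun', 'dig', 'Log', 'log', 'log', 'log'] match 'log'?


Case-insensitive matching: compare each word's lowercase form to 'log'.
  'Log' -> lower='log' -> MATCH
  'LOG' -> lower='log' -> MATCH
  'sun' -> lower='sun' -> no
  'dig' -> lower='dig' -> no
  'Log' -> lower='log' -> MATCH
  'log' -> lower='log' -> MATCH
  'log' -> lower='log' -> MATCH
  'log' -> lower='log' -> MATCH
Matches: ['Log', 'LOG', 'Log', 'log', 'log', 'log']
Count: 6

6


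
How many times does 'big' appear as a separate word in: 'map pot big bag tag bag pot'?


Scanning each word for exact match 'big':
  Word 1: 'map' -> no
  Word 2: 'pot' -> no
  Word 3: 'big' -> MATCH
  Word 4: 'bag' -> no
  Word 5: 'tag' -> no
  Word 6: 'bag' -> no
  Word 7: 'pot' -> no
Total matches: 1

1


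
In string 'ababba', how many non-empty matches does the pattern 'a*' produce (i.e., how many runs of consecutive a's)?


Pattern 'a*' matches zero or more a's. We want non-empty runs of consecutive a's.
String: 'ababba'
Walking through the string to find runs of a's:
  Run 1: positions 0-0 -> 'a'
  Run 2: positions 2-2 -> 'a'
  Run 3: positions 5-5 -> 'a'
Non-empty runs found: ['a', 'a', 'a']
Count: 3

3


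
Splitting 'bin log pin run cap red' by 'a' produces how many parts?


Splitting by 'a' breaks the string at each occurrence of the separator.
Text: 'bin log pin run cap red'
Parts after split:
  Part 1: 'bin log pin run c'
  Part 2: 'p red'
Total parts: 2

2


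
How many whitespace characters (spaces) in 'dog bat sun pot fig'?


\s matches whitespace characters (spaces, tabs, etc.).
Text: 'dog bat sun pot fig'
This text has 5 words separated by spaces.
Number of spaces = number of words - 1 = 5 - 1 = 4

4


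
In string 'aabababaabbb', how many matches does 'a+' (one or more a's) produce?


Pattern 'a+' matches one or more consecutive a's.
String: 'aabababaabbb'
Scanning for runs of a:
  Match 1: 'aa' (length 2)
  Match 2: 'a' (length 1)
  Match 3: 'a' (length 1)
  Match 4: 'aa' (length 2)
Total matches: 4

4


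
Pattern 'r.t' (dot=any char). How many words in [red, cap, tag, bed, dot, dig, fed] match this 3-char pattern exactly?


Pattern 'r.t' means: starts with 'r', any single char, ends with 't'.
Checking each word (must be exactly 3 chars):
  'red' (len=3): no
  'cap' (len=3): no
  'tag' (len=3): no
  'bed' (len=3): no
  'dot' (len=3): no
  'dig' (len=3): no
  'fed' (len=3): no
Matching words: []
Total: 0

0


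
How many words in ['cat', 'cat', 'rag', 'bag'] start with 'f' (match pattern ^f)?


Pattern ^f anchors to start of word. Check which words begin with 'f':
  'cat' -> no
  'cat' -> no
  'rag' -> no
  'bag' -> no
Matching words: []
Count: 0

0


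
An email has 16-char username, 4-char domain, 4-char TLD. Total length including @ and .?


An email address has format: username@domain.tld
Username length: 16
'@' character: 1
Domain length: 4
'.' character: 1
TLD length: 4
Total = 16 + 1 + 4 + 1 + 4 = 26

26


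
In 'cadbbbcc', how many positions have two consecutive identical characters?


Looking for consecutive identical characters in 'cadbbbcc':
  pos 0-1: 'c' vs 'a' -> different
  pos 1-2: 'a' vs 'd' -> different
  pos 2-3: 'd' vs 'b' -> different
  pos 3-4: 'b' vs 'b' -> MATCH ('bb')
  pos 4-5: 'b' vs 'b' -> MATCH ('bb')
  pos 5-6: 'b' vs 'c' -> different
  pos 6-7: 'c' vs 'c' -> MATCH ('cc')
Consecutive identical pairs: ['bb', 'bb', 'cc']
Count: 3

3


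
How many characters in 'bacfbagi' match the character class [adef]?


Character class [adef] matches any of: {a, d, e, f}
Scanning string 'bacfbagi' character by character:
  pos 0: 'b' -> no
  pos 1: 'a' -> MATCH
  pos 2: 'c' -> no
  pos 3: 'f' -> MATCH
  pos 4: 'b' -> no
  pos 5: 'a' -> MATCH
  pos 6: 'g' -> no
  pos 7: 'i' -> no
Total matches: 3

3


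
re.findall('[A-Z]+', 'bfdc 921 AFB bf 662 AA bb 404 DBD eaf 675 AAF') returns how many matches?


Pattern '[A-Z]+' finds one or more uppercase letters.
Text: 'bfdc 921 AFB bf 662 AA bb 404 DBD eaf 675 AAF'
Scanning for matches:
  Match 1: 'AFB'
  Match 2: 'AA'
  Match 3: 'DBD'
  Match 4: 'AAF'
Total matches: 4

4


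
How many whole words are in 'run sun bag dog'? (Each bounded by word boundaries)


Word boundaries (\b) mark the start/end of each word.
Text: 'run sun bag dog'
Splitting by whitespace:
  Word 1: 'run'
  Word 2: 'sun'
  Word 3: 'bag'
  Word 4: 'dog'
Total whole words: 4

4


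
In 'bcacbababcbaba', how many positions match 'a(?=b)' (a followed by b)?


Lookahead 'a(?=b)' matches 'a' only when followed by 'b'.
String: 'bcacbababcbaba'
Checking each position where char is 'a':
  pos 2: 'a' -> no (next='c')
  pos 5: 'a' -> MATCH (next='b')
  pos 7: 'a' -> MATCH (next='b')
  pos 11: 'a' -> MATCH (next='b')
Matching positions: [5, 7, 11]
Count: 3

3


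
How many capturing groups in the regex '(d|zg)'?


To count capturing groups, count each '(' that starts a group.
Pattern: '(d|zg)'
Walking through the pattern:
  Position 0: '(' -> group #1
Total capturing groups: 1

1


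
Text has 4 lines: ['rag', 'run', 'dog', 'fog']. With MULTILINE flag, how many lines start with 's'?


With MULTILINE flag, ^ matches the start of each line.
Lines: ['rag', 'run', 'dog', 'fog']
Checking which lines start with 's':
  Line 1: 'rag' -> no
  Line 2: 'run' -> no
  Line 3: 'dog' -> no
  Line 4: 'fog' -> no
Matching lines: []
Count: 0

0


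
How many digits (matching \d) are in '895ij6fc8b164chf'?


\d matches any digit 0-9.
Scanning '895ij6fc8b164chf':
  pos 0: '8' -> DIGIT
  pos 1: '9' -> DIGIT
  pos 2: '5' -> DIGIT
  pos 5: '6' -> DIGIT
  pos 8: '8' -> DIGIT
  pos 10: '1' -> DIGIT
  pos 11: '6' -> DIGIT
  pos 12: '4' -> DIGIT
Digits found: ['8', '9', '5', '6', '8', '1', '6', '4']
Total: 8

8


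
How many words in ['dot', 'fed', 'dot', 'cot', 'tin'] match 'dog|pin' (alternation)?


Alternation 'dog|pin' matches either 'dog' or 'pin'.
Checking each word:
  'dot' -> no
  'fed' -> no
  'dot' -> no
  'cot' -> no
  'tin' -> no
Matches: []
Count: 0

0


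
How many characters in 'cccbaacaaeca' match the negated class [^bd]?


Negated class [^bd] matches any char NOT in {b, d}
Scanning 'cccbaacaaeca':
  pos 0: 'c' -> MATCH
  pos 1: 'c' -> MATCH
  pos 2: 'c' -> MATCH
  pos 3: 'b' -> no (excluded)
  pos 4: 'a' -> MATCH
  pos 5: 'a' -> MATCH
  pos 6: 'c' -> MATCH
  pos 7: 'a' -> MATCH
  pos 8: 'a' -> MATCH
  pos 9: 'e' -> MATCH
  pos 10: 'c' -> MATCH
  pos 11: 'a' -> MATCH
Total matches: 11

11


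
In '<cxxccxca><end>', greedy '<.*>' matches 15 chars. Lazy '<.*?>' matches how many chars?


Greedy '<.*>' tries to match as MUCH as possible.
Lazy '<.*?>' tries to match as LITTLE as possible.

String: '<cxxccxca><end>'
Greedy '<.*>' starts at first '<' and extends to the LAST '>': '<cxxccxca><end>' (15 chars)
Lazy '<.*?>' starts at first '<' and stops at the FIRST '>': '<cxxccxca>' (10 chars)

10


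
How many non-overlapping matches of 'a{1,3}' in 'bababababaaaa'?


Pattern 'a{1,3}' matches between 1 and 3 consecutive a's (greedy).
String: 'bababababaaaa'
Finding runs of a's and applying greedy matching:
  Run at pos 1: 'a' (length 1)
  Run at pos 3: 'a' (length 1)
  Run at pos 5: 'a' (length 1)
  Run at pos 7: 'a' (length 1)
  Run at pos 9: 'aaaa' (length 4)
Matches: ['a', 'a', 'a', 'a', 'aaa', 'a']
Count: 6

6


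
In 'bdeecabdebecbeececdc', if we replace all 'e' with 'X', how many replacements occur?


re.sub('e', 'X', text) replaces every occurrence of 'e' with 'X'.
Text: 'bdeecabdebecbeececdc'
Scanning for 'e':
  pos 2: 'e' -> replacement #1
  pos 3: 'e' -> replacement #2
  pos 8: 'e' -> replacement #3
  pos 10: 'e' -> replacement #4
  pos 13: 'e' -> replacement #5
  pos 14: 'e' -> replacement #6
  pos 16: 'e' -> replacement #7
Total replacements: 7

7


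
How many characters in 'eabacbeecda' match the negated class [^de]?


Negated class [^de] matches any char NOT in {d, e}
Scanning 'eabacbeecda':
  pos 0: 'e' -> no (excluded)
  pos 1: 'a' -> MATCH
  pos 2: 'b' -> MATCH
  pos 3: 'a' -> MATCH
  pos 4: 'c' -> MATCH
  pos 5: 'b' -> MATCH
  pos 6: 'e' -> no (excluded)
  pos 7: 'e' -> no (excluded)
  pos 8: 'c' -> MATCH
  pos 9: 'd' -> no (excluded)
  pos 10: 'a' -> MATCH
Total matches: 7

7


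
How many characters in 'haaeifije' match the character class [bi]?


Character class [bi] matches any of: {b, i}
Scanning string 'haaeifije' character by character:
  pos 0: 'h' -> no
  pos 1: 'a' -> no
  pos 2: 'a' -> no
  pos 3: 'e' -> no
  pos 4: 'i' -> MATCH
  pos 5: 'f' -> no
  pos 6: 'i' -> MATCH
  pos 7: 'j' -> no
  pos 8: 'e' -> no
Total matches: 2

2


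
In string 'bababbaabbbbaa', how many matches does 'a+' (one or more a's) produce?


Pattern 'a+' matches one or more consecutive a's.
String: 'bababbaabbbbaa'
Scanning for runs of a:
  Match 1: 'a' (length 1)
  Match 2: 'a' (length 1)
  Match 3: 'aa' (length 2)
  Match 4: 'aa' (length 2)
Total matches: 4

4


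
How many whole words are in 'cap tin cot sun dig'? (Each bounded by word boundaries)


Word boundaries (\b) mark the start/end of each word.
Text: 'cap tin cot sun dig'
Splitting by whitespace:
  Word 1: 'cap'
  Word 2: 'tin'
  Word 3: 'cot'
  Word 4: 'sun'
  Word 5: 'dig'
Total whole words: 5

5


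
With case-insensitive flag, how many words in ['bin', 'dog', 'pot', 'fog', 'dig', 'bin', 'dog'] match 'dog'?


Case-insensitive matching: compare each word's lowercase form to 'dog'.
  'bin' -> lower='bin' -> no
  'dog' -> lower='dog' -> MATCH
  'pot' -> lower='pot' -> no
  'fog' -> lower='fog' -> no
  'dig' -> lower='dig' -> no
  'bin' -> lower='bin' -> no
  'dog' -> lower='dog' -> MATCH
Matches: ['dog', 'dog']
Count: 2

2


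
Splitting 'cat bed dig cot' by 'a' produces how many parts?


Splitting by 'a' breaks the string at each occurrence of the separator.
Text: 'cat bed dig cot'
Parts after split:
  Part 1: 'c'
  Part 2: 't bed dig cot'
Total parts: 2

2


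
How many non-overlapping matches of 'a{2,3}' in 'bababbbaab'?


Pattern 'a{2,3}' matches between 2 and 3 consecutive a's (greedy).
String: 'bababbbaab'
Finding runs of a's and applying greedy matching:
  Run at pos 1: 'a' (length 1)
  Run at pos 3: 'a' (length 1)
  Run at pos 7: 'aa' (length 2)
Matches: ['aa']
Count: 1

1


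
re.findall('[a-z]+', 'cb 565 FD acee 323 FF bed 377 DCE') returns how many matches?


Pattern '[a-z]+' finds one or more lowercase letters.
Text: 'cb 565 FD acee 323 FF bed 377 DCE'
Scanning for matches:
  Match 1: 'cb'
  Match 2: 'acee'
  Match 3: 'bed'
Total matches: 3

3


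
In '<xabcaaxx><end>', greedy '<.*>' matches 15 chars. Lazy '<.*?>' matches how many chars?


Greedy '<.*>' tries to match as MUCH as possible.
Lazy '<.*?>' tries to match as LITTLE as possible.

String: '<xabcaaxx><end>'
Greedy '<.*>' starts at first '<' and extends to the LAST '>': '<xabcaaxx><end>' (15 chars)
Lazy '<.*?>' starts at first '<' and stops at the FIRST '>': '<xabcaaxx>' (10 chars)

10


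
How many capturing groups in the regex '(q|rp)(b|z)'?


To count capturing groups, count each '(' that starts a group.
Pattern: '(q|rp)(b|z)'
Walking through the pattern:
  Position 0: '(' -> group #1
  Position 6: '(' -> group #2
Total capturing groups: 2

2


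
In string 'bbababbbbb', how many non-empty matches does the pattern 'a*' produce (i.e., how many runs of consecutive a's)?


Pattern 'a*' matches zero or more a's. We want non-empty runs of consecutive a's.
String: 'bbababbbbb'
Walking through the string to find runs of a's:
  Run 1: positions 2-2 -> 'a'
  Run 2: positions 4-4 -> 'a'
Non-empty runs found: ['a', 'a']
Count: 2

2


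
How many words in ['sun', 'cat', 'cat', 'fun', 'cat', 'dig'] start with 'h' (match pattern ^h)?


Pattern ^h anchors to start of word. Check which words begin with 'h':
  'sun' -> no
  'cat' -> no
  'cat' -> no
  'fun' -> no
  'cat' -> no
  'dig' -> no
Matching words: []
Count: 0

0


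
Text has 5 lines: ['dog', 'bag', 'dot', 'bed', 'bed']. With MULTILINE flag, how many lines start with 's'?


With MULTILINE flag, ^ matches the start of each line.
Lines: ['dog', 'bag', 'dot', 'bed', 'bed']
Checking which lines start with 's':
  Line 1: 'dog' -> no
  Line 2: 'bag' -> no
  Line 3: 'dot' -> no
  Line 4: 'bed' -> no
  Line 5: 'bed' -> no
Matching lines: []
Count: 0

0


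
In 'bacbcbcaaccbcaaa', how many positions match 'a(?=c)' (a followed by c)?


Lookahead 'a(?=c)' matches 'a' only when followed by 'c'.
String: 'bacbcbcaaccbcaaa'
Checking each position where char is 'a':
  pos 1: 'a' -> MATCH (next='c')
  pos 7: 'a' -> no (next='a')
  pos 8: 'a' -> MATCH (next='c')
  pos 13: 'a' -> no (next='a')
  pos 14: 'a' -> no (next='a')
Matching positions: [1, 8]
Count: 2

2


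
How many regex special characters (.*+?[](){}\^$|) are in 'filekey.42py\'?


Regex special characters are: . * + ? [ ] ( ) { } \ ^ $ |
Scanning 'filekey.42py\':
  pos 7: '.' -> SPECIAL
  pos 12: '\' -> SPECIAL
Special chars found: ['.', '\\']
Total: 2

2


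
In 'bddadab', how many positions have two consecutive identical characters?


Looking for consecutive identical characters in 'bddadab':
  pos 0-1: 'b' vs 'd' -> different
  pos 1-2: 'd' vs 'd' -> MATCH ('dd')
  pos 2-3: 'd' vs 'a' -> different
  pos 3-4: 'a' vs 'd' -> different
  pos 4-5: 'd' vs 'a' -> different
  pos 5-6: 'a' vs 'b' -> different
Consecutive identical pairs: ['dd']
Count: 1

1


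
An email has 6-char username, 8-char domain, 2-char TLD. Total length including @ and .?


An email address has format: username@domain.tld
Username length: 6
'@' character: 1
Domain length: 8
'.' character: 1
TLD length: 2
Total = 6 + 1 + 8 + 1 + 2 = 18

18


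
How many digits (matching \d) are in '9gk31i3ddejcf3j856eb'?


\d matches any digit 0-9.
Scanning '9gk31i3ddejcf3j856eb':
  pos 0: '9' -> DIGIT
  pos 3: '3' -> DIGIT
  pos 4: '1' -> DIGIT
  pos 6: '3' -> DIGIT
  pos 13: '3' -> DIGIT
  pos 15: '8' -> DIGIT
  pos 16: '5' -> DIGIT
  pos 17: '6' -> DIGIT
Digits found: ['9', '3', '1', '3', '3', '8', '5', '6']
Total: 8

8


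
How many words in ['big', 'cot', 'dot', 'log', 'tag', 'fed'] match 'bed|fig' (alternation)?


Alternation 'bed|fig' matches either 'bed' or 'fig'.
Checking each word:
  'big' -> no
  'cot' -> no
  'dot' -> no
  'log' -> no
  'tag' -> no
  'fed' -> no
Matches: []
Count: 0

0


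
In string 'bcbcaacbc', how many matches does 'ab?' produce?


Pattern 'ab?' matches 'a' optionally followed by 'b'.
String: 'bcbcaacbc'
Scanning left to right for 'a' then checking next char:
  Match 1: 'a' (a not followed by b)
  Match 2: 'a' (a not followed by b)
Total matches: 2

2


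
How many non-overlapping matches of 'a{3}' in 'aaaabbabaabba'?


Pattern 'a{3}' matches exactly 3 consecutive a's (greedy, non-overlapping).
String: 'aaaabbabaabba'
Scanning for runs of a's:
  Run at pos 0: 'aaaa' (length 4) -> 1 match(es)
  Run at pos 6: 'a' (length 1) -> 0 match(es)
  Run at pos 8: 'aa' (length 2) -> 0 match(es)
  Run at pos 12: 'a' (length 1) -> 0 match(es)
Matches found: ['aaa']
Total: 1

1


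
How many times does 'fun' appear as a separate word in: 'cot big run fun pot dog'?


Scanning each word for exact match 'fun':
  Word 1: 'cot' -> no
  Word 2: 'big' -> no
  Word 3: 'run' -> no
  Word 4: 'fun' -> MATCH
  Word 5: 'pot' -> no
  Word 6: 'dog' -> no
Total matches: 1

1


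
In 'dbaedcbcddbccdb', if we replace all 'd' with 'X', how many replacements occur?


re.sub('d', 'X', text) replaces every occurrence of 'd' with 'X'.
Text: 'dbaedcbcddbccdb'
Scanning for 'd':
  pos 0: 'd' -> replacement #1
  pos 4: 'd' -> replacement #2
  pos 8: 'd' -> replacement #3
  pos 9: 'd' -> replacement #4
  pos 13: 'd' -> replacement #5
Total replacements: 5

5


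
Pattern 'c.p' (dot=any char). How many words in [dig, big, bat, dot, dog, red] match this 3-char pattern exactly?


Pattern 'c.p' means: starts with 'c', any single char, ends with 'p'.
Checking each word (must be exactly 3 chars):
  'dig' (len=3): no
  'big' (len=3): no
  'bat' (len=3): no
  'dot' (len=3): no
  'dog' (len=3): no
  'red' (len=3): no
Matching words: []
Total: 0

0


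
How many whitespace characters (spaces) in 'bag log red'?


\s matches whitespace characters (spaces, tabs, etc.).
Text: 'bag log red'
This text has 3 words separated by spaces.
Number of spaces = number of words - 1 = 3 - 1 = 2

2


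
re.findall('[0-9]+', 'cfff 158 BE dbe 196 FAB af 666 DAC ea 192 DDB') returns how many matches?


Pattern '[0-9]+' finds one or more digits.
Text: 'cfff 158 BE dbe 196 FAB af 666 DAC ea 192 DDB'
Scanning for matches:
  Match 1: '158'
  Match 2: '196'
  Match 3: '666'
  Match 4: '192'
Total matches: 4

4


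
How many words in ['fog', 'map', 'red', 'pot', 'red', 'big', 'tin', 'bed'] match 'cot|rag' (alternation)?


Alternation 'cot|rag' matches either 'cot' or 'rag'.
Checking each word:
  'fog' -> no
  'map' -> no
  'red' -> no
  'pot' -> no
  'red' -> no
  'big' -> no
  'tin' -> no
  'bed' -> no
Matches: []
Count: 0

0


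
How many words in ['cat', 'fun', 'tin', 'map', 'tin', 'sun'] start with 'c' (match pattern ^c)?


Pattern ^c anchors to start of word. Check which words begin with 'c':
  'cat' -> MATCH (starts with 'c')
  'fun' -> no
  'tin' -> no
  'map' -> no
  'tin' -> no
  'sun' -> no
Matching words: ['cat']
Count: 1

1


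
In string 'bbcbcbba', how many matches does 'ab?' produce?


Pattern 'ab?' matches 'a' optionally followed by 'b'.
String: 'bbcbcbba'
Scanning left to right for 'a' then checking next char:
  Match 1: 'a' (a not followed by b)
Total matches: 1

1


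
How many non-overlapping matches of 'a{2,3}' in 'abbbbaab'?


Pattern 'a{2,3}' matches between 2 and 3 consecutive a's (greedy).
String: 'abbbbaab'
Finding runs of a's and applying greedy matching:
  Run at pos 0: 'a' (length 1)
  Run at pos 5: 'aa' (length 2)
Matches: ['aa']
Count: 1

1


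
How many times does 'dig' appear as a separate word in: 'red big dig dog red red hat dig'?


Scanning each word for exact match 'dig':
  Word 1: 'red' -> no
  Word 2: 'big' -> no
  Word 3: 'dig' -> MATCH
  Word 4: 'dog' -> no
  Word 5: 'red' -> no
  Word 6: 'red' -> no
  Word 7: 'hat' -> no
  Word 8: 'dig' -> MATCH
Total matches: 2

2


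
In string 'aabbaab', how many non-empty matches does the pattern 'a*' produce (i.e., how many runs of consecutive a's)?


Pattern 'a*' matches zero or more a's. We want non-empty runs of consecutive a's.
String: 'aabbaab'
Walking through the string to find runs of a's:
  Run 1: positions 0-1 -> 'aa'
  Run 2: positions 4-5 -> 'aa'
Non-empty runs found: ['aa', 'aa']
Count: 2

2


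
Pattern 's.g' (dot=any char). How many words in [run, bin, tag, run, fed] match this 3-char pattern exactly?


Pattern 's.g' means: starts with 's', any single char, ends with 'g'.
Checking each word (must be exactly 3 chars):
  'run' (len=3): no
  'bin' (len=3): no
  'tag' (len=3): no
  'run' (len=3): no
  'fed' (len=3): no
Matching words: []
Total: 0

0


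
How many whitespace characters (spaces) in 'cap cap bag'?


\s matches whitespace characters (spaces, tabs, etc.).
Text: 'cap cap bag'
This text has 3 words separated by spaces.
Number of spaces = number of words - 1 = 3 - 1 = 2

2


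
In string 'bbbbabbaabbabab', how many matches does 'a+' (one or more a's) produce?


Pattern 'a+' matches one or more consecutive a's.
String: 'bbbbabbaabbabab'
Scanning for runs of a:
  Match 1: 'a' (length 1)
  Match 2: 'aa' (length 2)
  Match 3: 'a' (length 1)
  Match 4: 'a' (length 1)
Total matches: 4

4


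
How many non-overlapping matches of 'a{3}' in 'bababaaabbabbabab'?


Pattern 'a{3}' matches exactly 3 consecutive a's (greedy, non-overlapping).
String: 'bababaaabbabbabab'
Scanning for runs of a's:
  Run at pos 1: 'a' (length 1) -> 0 match(es)
  Run at pos 3: 'a' (length 1) -> 0 match(es)
  Run at pos 5: 'aaa' (length 3) -> 1 match(es)
  Run at pos 10: 'a' (length 1) -> 0 match(es)
  Run at pos 13: 'a' (length 1) -> 0 match(es)
  Run at pos 15: 'a' (length 1) -> 0 match(es)
Matches found: ['aaa']
Total: 1

1


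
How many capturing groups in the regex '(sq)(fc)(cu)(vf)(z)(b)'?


To count capturing groups, count each '(' that starts a group.
Pattern: '(sq)(fc)(cu)(vf)(z)(b)'
Walking through the pattern:
  Position 0: '(' -> group #1
  Position 4: '(' -> group #2
  Position 8: '(' -> group #3
  Position 12: '(' -> group #4
  Position 16: '(' -> group #5
  Position 19: '(' -> group #6
Total capturing groups: 6

6


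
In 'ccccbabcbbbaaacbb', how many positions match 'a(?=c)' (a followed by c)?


Lookahead 'a(?=c)' matches 'a' only when followed by 'c'.
String: 'ccccbabcbbbaaacbb'
Checking each position where char is 'a':
  pos 5: 'a' -> no (next='b')
  pos 11: 'a' -> no (next='a')
  pos 12: 'a' -> no (next='a')
  pos 13: 'a' -> MATCH (next='c')
Matching positions: [13]
Count: 1

1


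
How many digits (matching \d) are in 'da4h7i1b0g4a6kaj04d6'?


\d matches any digit 0-9.
Scanning 'da4h7i1b0g4a6kaj04d6':
  pos 2: '4' -> DIGIT
  pos 4: '7' -> DIGIT
  pos 6: '1' -> DIGIT
  pos 8: '0' -> DIGIT
  pos 10: '4' -> DIGIT
  pos 12: '6' -> DIGIT
  pos 16: '0' -> DIGIT
  pos 17: '4' -> DIGIT
  pos 19: '6' -> DIGIT
Digits found: ['4', '7', '1', '0', '4', '6', '0', '4', '6']
Total: 9

9


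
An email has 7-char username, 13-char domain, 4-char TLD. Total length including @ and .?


An email address has format: username@domain.tld
Username length: 7
'@' character: 1
Domain length: 13
'.' character: 1
TLD length: 4
Total = 7 + 1 + 13 + 1 + 4 = 26

26


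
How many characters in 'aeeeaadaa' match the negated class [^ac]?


Negated class [^ac] matches any char NOT in {a, c}
Scanning 'aeeeaadaa':
  pos 0: 'a' -> no (excluded)
  pos 1: 'e' -> MATCH
  pos 2: 'e' -> MATCH
  pos 3: 'e' -> MATCH
  pos 4: 'a' -> no (excluded)
  pos 5: 'a' -> no (excluded)
  pos 6: 'd' -> MATCH
  pos 7: 'a' -> no (excluded)
  pos 8: 'a' -> no (excluded)
Total matches: 4

4


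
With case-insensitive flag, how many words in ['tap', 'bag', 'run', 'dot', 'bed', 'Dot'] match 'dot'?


Case-insensitive matching: compare each word's lowercase form to 'dot'.
  'tap' -> lower='tap' -> no
  'bag' -> lower='bag' -> no
  'run' -> lower='run' -> no
  'dot' -> lower='dot' -> MATCH
  'bed' -> lower='bed' -> no
  'Dot' -> lower='dot' -> MATCH
Matches: ['dot', 'Dot']
Count: 2

2


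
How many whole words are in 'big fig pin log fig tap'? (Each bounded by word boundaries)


Word boundaries (\b) mark the start/end of each word.
Text: 'big fig pin log fig tap'
Splitting by whitespace:
  Word 1: 'big'
  Word 2: 'fig'
  Word 3: 'pin'
  Word 4: 'log'
  Word 5: 'fig'
  Word 6: 'tap'
Total whole words: 6

6


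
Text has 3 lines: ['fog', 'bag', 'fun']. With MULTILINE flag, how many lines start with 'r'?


With MULTILINE flag, ^ matches the start of each line.
Lines: ['fog', 'bag', 'fun']
Checking which lines start with 'r':
  Line 1: 'fog' -> no
  Line 2: 'bag' -> no
  Line 3: 'fun' -> no
Matching lines: []
Count: 0

0


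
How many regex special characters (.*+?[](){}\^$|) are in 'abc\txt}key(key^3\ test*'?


Regex special characters are: . * + ? [ ] ( ) { } \ ^ $ |
Scanning 'abc\txt}key(key^3\ test*':
  pos 3: '\' -> SPECIAL
  pos 7: '}' -> SPECIAL
  pos 11: '(' -> SPECIAL
  pos 15: '^' -> SPECIAL
  pos 17: '\' -> SPECIAL
  pos 23: '*' -> SPECIAL
Special chars found: ['\\', '}', '(', '^', '\\', '*']
Total: 6

6


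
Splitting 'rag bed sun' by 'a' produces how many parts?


Splitting by 'a' breaks the string at each occurrence of the separator.
Text: 'rag bed sun'
Parts after split:
  Part 1: 'r'
  Part 2: 'g bed sun'
Total parts: 2

2


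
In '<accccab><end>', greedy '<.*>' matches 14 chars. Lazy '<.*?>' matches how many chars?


Greedy '<.*>' tries to match as MUCH as possible.
Lazy '<.*?>' tries to match as LITTLE as possible.

String: '<accccab><end>'
Greedy '<.*>' starts at first '<' and extends to the LAST '>': '<accccab><end>' (14 chars)
Lazy '<.*?>' starts at first '<' and stops at the FIRST '>': '<accccab>' (9 chars)

9


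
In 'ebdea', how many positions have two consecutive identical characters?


Looking for consecutive identical characters in 'ebdea':
  pos 0-1: 'e' vs 'b' -> different
  pos 1-2: 'b' vs 'd' -> different
  pos 2-3: 'd' vs 'e' -> different
  pos 3-4: 'e' vs 'a' -> different
Consecutive identical pairs: []
Count: 0

0


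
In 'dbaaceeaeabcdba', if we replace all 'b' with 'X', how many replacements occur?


re.sub('b', 'X', text) replaces every occurrence of 'b' with 'X'.
Text: 'dbaaceeaeabcdba'
Scanning for 'b':
  pos 1: 'b' -> replacement #1
  pos 10: 'b' -> replacement #2
  pos 13: 'b' -> replacement #3
Total replacements: 3

3


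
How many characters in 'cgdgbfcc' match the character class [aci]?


Character class [aci] matches any of: {a, c, i}
Scanning string 'cgdgbfcc' character by character:
  pos 0: 'c' -> MATCH
  pos 1: 'g' -> no
  pos 2: 'd' -> no
  pos 3: 'g' -> no
  pos 4: 'b' -> no
  pos 5: 'f' -> no
  pos 6: 'c' -> MATCH
  pos 7: 'c' -> MATCH
Total matches: 3

3
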